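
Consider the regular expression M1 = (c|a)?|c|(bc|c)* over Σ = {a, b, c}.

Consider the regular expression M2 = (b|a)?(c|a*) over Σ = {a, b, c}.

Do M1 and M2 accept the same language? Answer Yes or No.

No

The string cc is accepted by M1 but rejected by M2.
So L(M1) ≠ L(M2).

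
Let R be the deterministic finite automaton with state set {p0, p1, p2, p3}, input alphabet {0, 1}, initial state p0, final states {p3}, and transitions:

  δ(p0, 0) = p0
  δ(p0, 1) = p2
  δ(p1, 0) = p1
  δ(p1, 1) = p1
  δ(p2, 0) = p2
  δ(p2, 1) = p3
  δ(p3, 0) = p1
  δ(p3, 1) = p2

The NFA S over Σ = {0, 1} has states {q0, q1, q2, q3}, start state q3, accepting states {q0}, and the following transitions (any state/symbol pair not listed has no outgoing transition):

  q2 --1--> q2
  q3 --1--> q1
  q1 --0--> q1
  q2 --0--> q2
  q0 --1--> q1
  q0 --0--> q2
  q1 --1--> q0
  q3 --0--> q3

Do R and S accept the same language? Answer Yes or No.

Yes

Exploring the product automaton R × S from the start pair (p0, q3), following both machines on each input symbol, reaches 4 state pairs: (p0, q3), (p2, q1), (p3, q0), (p1, q2).
R accepts in {p3} and S accepts in {q0}. In every reachable pair the two components are either both accepting — (p3, q0) — or both non-accepting, so no string is accepted by exactly one of the machines: L(R) \ L(S) and L(S) \ L(R) are both empty.
Hence every string is accepted by R iff it is accepted by S, and the two languages coincide.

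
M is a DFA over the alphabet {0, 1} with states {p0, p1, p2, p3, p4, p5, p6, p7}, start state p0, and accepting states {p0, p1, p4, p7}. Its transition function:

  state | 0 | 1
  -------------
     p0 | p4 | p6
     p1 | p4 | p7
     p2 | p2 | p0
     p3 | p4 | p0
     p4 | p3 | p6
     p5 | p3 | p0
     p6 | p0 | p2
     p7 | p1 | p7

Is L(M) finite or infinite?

infinite

State p0 is reachable from the start and can reach an accepting state, and it lies on the cycle p0 → p4 → p3 → p0.
Traversing that cycle any number of times yields accepted strings of unbounded length, so the language is infinite.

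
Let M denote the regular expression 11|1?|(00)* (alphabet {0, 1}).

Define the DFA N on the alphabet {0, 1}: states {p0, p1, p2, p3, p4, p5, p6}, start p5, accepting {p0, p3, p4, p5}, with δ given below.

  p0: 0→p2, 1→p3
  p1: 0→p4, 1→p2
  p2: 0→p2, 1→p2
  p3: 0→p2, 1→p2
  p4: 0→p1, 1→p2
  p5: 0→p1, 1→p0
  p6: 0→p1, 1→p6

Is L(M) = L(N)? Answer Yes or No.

Yes

Converting the expression M to a DFA (subset construction, then merging equivalent states) gives the minimal DFA with states {m0, m1, m2, m3, m4, m5}, start state m0, accepting states {m0, m2, m3, m5} and transitions m0: 0→m1, 1→m2; m1: 0→m3, 1→m4; m2: 0→m4, 1→m5; m3: 0→m1, 1→m4; m4: 0→m4, 1→m4; m5: 0→m4, 1→m4.
Exploring the product automaton M × N from the start pair (m0, p5), following both machines on each input symbol, reaches 6 state pairs: (m0, p5), (m1, p1), (m2, p0), (m3, p4), (m4, p2), (m5, p3).
M accepts in {m0, m2, m3, m5} and N accepts in {p0, p3, p4, p5}. In every reachable pair the two components are either both accepting — (m0, p5), (m2, p0), (m3, p4), (m5, p3) — or both non-accepting, so no string is accepted by exactly one of the machines: L(M) \ L(N) and L(N) \ L(M) are both empty.
Hence every string is accepted by M iff it is accepted by N, and the two languages coincide.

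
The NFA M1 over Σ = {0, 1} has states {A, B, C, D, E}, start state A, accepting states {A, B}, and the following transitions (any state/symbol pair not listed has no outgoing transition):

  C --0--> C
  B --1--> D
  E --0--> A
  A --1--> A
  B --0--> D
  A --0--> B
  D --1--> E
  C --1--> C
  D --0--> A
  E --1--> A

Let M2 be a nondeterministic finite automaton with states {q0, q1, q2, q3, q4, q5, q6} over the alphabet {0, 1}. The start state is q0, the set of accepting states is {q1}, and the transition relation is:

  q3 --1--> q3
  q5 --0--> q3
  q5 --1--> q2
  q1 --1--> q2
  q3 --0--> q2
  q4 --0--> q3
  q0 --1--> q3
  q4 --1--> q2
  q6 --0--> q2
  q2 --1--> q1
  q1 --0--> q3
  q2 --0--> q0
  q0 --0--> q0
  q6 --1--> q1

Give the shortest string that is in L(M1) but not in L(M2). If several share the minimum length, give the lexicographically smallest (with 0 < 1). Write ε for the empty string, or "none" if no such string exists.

The empty string ε is accepted by M1 but not by M2.
Since ε is the unique shortest string, it is the required witness.

ε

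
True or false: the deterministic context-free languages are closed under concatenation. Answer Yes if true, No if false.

Take L₁ = {ε, c} (finite, hence regular and DCFL) and L₂ = {c aⁿbⁿ : n≥0} ∪ {cc aⁿb²ⁿ : n≥0} (a DCFL: the number of leading c's tells the DPDA whether to pop one stack symbol per b or per two b's). Then L₁L₂ ∩ cca⁺b* = {cc aⁿbⁿ : n≥1} ∪ {cc aⁿb²ⁿ : n≥1}. If L₁L₂ were a DCFL, so would be this intersection with a regular set, and a DPDA for it started from its configuration after reading cc would accept {aⁿbⁿ : n≥1} ∪ {aⁿb²ⁿ : n≥1}, which no deterministic PDA accepts (a DPDA for it would have a single run on aⁿb²ⁿ, accepting after the prefix aⁿbⁿ and accepting again after n more b's; an ordinary PDA that simulates it on a's and b's and, at any moment when it is accepting, may switch to reading only a fresh letter d while feeding each d to the simulation as a b, would accept aⁱbʲdᵏ (k≥1) exactly when both aⁱbʲ and aⁱbʲ⁺ᵏ are in the language, i.e. its language intersected with the regular set a*b*d⁺ would be exactly {aⁿbⁿdⁿ : n≥1} — impossible, since context-free languages are closed under intersection with regular sets and {aⁿbⁿdⁿ} is not context-free). Hence L₁L₂ is not a DCFL.

No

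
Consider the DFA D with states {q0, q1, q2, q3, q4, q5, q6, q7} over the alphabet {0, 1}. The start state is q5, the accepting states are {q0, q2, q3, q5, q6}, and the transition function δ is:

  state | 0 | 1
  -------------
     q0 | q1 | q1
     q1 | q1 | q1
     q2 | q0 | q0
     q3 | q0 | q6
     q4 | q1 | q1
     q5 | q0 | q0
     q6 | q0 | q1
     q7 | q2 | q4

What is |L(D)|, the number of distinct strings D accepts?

The useful subgraph on states {q0, q5} is acyclic, so L(D) is finite; the longest accepting path visits 2 useful states, giving maximum string length 1.
Counting accepting paths from q5 by length: 1 of length 0, 2 of length 1. Total 3.

3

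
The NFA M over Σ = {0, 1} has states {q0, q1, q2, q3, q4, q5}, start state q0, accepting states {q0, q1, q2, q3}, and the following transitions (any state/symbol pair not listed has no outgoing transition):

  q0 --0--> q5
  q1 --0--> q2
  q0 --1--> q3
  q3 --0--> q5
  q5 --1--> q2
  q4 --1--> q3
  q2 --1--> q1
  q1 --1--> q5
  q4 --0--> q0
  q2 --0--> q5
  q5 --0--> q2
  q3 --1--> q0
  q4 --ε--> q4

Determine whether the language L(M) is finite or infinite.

State q0 is reachable from the start and can reach an accepting state, and it lies on the cycle q0 → q3 → q0.
Traversing that cycle any number of times yields accepted strings of unbounded length, so the language is infinite.

infinite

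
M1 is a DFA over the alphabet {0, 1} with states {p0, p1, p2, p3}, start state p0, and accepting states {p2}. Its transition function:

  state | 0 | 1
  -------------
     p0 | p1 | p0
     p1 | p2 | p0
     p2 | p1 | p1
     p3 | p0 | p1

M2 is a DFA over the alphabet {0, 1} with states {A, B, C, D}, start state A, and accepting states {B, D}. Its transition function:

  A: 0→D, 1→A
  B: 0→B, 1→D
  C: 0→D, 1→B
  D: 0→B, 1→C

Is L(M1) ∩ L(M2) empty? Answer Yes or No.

The string 00 is accepted by both M1 and M2.
Hence L(M1) ∩ L(M2) ≠ ∅.

No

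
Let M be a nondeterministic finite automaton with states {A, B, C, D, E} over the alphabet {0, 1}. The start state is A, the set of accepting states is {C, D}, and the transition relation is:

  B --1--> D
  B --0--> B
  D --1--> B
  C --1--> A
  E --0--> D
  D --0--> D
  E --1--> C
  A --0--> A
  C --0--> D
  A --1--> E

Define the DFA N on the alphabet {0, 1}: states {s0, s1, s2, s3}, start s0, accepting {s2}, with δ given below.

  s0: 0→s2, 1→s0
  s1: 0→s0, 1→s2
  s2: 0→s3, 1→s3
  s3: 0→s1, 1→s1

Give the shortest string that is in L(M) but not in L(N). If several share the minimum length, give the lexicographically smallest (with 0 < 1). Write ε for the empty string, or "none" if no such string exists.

The string 11 is accepted by M but not by N.
No shorter string lies in the difference, and 11 is the lexicographically first length-2 string in L(M) \ L(N).

11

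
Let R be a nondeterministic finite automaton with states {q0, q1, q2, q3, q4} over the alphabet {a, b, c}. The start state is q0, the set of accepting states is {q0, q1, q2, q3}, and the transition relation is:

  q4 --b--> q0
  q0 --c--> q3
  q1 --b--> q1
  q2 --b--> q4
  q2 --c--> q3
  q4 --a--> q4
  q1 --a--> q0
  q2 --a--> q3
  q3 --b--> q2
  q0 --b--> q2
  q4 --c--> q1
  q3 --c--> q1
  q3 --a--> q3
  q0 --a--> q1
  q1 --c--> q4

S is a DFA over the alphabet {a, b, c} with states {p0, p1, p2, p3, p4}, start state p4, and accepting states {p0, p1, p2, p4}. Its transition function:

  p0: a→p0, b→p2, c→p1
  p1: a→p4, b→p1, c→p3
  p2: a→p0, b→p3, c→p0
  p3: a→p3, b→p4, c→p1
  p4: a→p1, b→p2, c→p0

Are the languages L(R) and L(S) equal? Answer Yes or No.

Exploring the product automaton R × S from the start pair (q0, p4), following both machines on each input symbol, reaches 5 state pairs: (q0, p4), (q1, p1), (q2, p2), (q3, p0), (q4, p3).
R accepts in {q0, q1, q2, q3} and S accepts in {p0, p1, p2, p4}. In every reachable pair the two components are either both accepting — (q0, p4), (q1, p1), (q2, p2), (q3, p0) — or both non-accepting, so no string is accepted by exactly one of the machines: L(R) \ L(S) and L(S) \ L(R) are both empty.
Hence every string is accepted by R iff it is accepted by S, and the two languages coincide.

Yes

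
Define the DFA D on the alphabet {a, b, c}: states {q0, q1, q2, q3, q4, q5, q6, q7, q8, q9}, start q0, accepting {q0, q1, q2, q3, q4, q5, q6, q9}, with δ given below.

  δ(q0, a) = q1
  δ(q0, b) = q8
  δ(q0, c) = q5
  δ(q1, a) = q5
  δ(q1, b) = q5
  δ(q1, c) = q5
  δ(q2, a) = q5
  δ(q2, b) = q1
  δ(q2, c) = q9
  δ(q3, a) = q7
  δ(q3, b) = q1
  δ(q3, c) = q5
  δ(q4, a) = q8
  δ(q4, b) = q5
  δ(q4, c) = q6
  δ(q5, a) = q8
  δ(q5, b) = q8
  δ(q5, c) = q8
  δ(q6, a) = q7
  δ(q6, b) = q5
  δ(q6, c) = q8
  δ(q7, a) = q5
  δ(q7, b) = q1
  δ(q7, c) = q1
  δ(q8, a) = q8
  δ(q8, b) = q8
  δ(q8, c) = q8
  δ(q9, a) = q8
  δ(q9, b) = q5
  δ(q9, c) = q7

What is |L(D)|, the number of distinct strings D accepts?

The useful subgraph on states {q0, q1, q5} is acyclic, so L(D) is finite; the longest accepting path visits 3 useful states, giving maximum string length 2.
Counting accepting paths from q0 by length: 1 of length 0, 2 of length 1, 3 of length 2. Total 6.

6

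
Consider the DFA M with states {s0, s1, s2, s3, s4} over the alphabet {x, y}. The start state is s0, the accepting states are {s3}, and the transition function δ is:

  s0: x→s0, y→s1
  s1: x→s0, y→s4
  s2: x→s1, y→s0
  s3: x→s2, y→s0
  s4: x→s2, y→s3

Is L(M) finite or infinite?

infinite

State s0 is reachable from the start and can reach an accepting state, and it lies on the cycle s0 → s0.
Traversing that cycle any number of times yields accepted strings of unbounded length, so the language is infinite.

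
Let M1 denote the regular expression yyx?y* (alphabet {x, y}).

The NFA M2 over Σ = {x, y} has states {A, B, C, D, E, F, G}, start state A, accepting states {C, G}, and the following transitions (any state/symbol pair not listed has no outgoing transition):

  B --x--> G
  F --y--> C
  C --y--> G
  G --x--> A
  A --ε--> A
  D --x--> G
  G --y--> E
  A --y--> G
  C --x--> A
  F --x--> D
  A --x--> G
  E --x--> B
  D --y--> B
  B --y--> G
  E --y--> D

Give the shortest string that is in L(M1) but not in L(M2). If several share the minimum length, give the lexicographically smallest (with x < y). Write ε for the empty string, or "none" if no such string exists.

The string yy is accepted by M1 but not by M2.
No shorter string lies in the difference, and yy is the lexicographically first length-2 string in L(M1) \ L(M2).

yy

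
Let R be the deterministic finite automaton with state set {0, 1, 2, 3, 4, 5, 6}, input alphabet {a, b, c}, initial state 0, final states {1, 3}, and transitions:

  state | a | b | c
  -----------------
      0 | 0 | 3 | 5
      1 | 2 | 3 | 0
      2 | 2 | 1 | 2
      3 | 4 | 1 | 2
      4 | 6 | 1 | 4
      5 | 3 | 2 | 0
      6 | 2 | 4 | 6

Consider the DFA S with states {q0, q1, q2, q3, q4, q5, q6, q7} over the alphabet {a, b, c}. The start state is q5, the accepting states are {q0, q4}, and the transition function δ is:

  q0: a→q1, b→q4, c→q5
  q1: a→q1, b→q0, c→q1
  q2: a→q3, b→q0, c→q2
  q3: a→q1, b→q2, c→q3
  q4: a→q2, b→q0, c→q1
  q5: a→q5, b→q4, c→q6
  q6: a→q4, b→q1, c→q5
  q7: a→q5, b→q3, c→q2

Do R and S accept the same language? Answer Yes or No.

Yes

Exploring the product automaton R × S from the start pair (0, q5), following both machines on each input symbol, reaches 7 state pairs: (0, q5), (3, q4), (5, q6), (4, q2), (1, q0), (2, q1), (6, q3).
R accepts in {1, 3} and S accepts in {q0, q4}. In every reachable pair the two components are either both accepting — (3, q4), (1, q0) — or both non-accepting, so no string is accepted by exactly one of the machines: L(R) \ L(S) and L(S) \ L(R) are both empty.
Hence every string is accepted by R iff it is accepted by S, and the two languages coincide.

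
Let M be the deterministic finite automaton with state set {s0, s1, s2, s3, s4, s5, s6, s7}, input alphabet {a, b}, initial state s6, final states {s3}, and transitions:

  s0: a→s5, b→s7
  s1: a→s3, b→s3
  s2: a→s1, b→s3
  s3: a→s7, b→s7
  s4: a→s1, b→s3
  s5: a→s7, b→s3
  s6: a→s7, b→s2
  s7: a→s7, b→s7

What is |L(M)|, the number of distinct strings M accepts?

The useful subgraph on states {s1, s2, s3, s6} is acyclic, so L(M) is finite; the longest accepting path visits 4 useful states, giving maximum string length 3.
Counting accepting paths from s6 by length: 1 of length 2, 2 of length 3. Total 3.

3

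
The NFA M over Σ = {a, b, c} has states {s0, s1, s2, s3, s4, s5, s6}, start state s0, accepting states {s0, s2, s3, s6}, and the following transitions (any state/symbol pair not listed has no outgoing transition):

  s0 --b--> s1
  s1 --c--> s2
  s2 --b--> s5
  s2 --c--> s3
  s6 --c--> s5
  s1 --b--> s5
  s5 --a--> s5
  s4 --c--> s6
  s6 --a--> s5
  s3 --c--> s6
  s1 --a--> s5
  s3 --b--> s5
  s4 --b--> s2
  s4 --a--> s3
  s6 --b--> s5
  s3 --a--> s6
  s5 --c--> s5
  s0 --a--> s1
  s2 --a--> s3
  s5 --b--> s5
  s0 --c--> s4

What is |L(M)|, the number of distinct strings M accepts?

26

The useful subgraph on states {s0, s1, s2, s3, s4, s6} is acyclic, so L(M) is finite; the longest accepting path visits 5 useful states, giving maximum string length 4.
Counting accepting paths from s0 by length: 1 of length 0, 5 of length 2, 8 of length 3, 12 of length 4. Total 26.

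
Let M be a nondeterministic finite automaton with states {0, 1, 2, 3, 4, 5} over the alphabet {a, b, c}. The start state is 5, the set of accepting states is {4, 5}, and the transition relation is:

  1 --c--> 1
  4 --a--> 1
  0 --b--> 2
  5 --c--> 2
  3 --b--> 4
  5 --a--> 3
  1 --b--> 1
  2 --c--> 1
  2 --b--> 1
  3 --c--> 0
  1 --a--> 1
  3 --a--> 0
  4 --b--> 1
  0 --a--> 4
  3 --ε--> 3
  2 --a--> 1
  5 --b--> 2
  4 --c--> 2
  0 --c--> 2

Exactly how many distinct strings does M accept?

4

The useful subgraph on states {0, 3, 4, 5} is acyclic, so L(M) is finite; the longest accepting path visits 4 useful states, giving maximum string length 3.
Counting accepting paths from 5 by length: 1 of length 0, 1 of length 2, 2 of length 3. Total 4.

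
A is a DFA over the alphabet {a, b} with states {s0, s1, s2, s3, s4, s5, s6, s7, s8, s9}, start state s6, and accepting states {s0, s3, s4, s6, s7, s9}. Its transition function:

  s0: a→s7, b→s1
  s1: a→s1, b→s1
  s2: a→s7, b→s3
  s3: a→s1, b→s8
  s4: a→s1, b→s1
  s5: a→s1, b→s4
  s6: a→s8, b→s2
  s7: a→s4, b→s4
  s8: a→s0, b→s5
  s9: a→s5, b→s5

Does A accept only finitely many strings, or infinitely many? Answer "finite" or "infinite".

finite

The useful states (reachable from s6 and able to reach an accepting state) are {s0, s2, s3, s4, s5, s6, s7, s8}.
Restricted to these states the transition graph has no cycle, so every accepting path has bounded length and L is finite.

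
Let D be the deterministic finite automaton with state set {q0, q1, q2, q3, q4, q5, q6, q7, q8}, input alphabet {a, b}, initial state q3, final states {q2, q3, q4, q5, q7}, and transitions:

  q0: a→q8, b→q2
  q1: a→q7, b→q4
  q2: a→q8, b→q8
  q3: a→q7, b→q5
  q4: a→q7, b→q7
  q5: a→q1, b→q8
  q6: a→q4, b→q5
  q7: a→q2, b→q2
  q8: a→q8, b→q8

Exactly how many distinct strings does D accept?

15

The useful subgraph on states {q1, q2, q3, q4, q5, q7} is acyclic, so L(D) is finite; the longest accepting path visits 6 useful states, giving maximum string length 5.
Counting accepting paths from q3 by length: 1 of length 0, 2 of length 1, 2 of length 2, 2 of length 3, 4 of length 4, 4 of length 5. Total 15.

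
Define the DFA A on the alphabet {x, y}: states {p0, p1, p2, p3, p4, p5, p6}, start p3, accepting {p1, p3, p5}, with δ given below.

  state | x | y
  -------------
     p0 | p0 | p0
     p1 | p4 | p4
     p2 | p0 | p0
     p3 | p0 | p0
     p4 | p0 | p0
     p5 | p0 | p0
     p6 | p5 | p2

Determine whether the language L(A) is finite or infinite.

The useful states (reachable from p3 and able to reach an accepting state) are {p3}.
Restricted to these states the transition graph has no cycle, so every accepting path has bounded length and L is finite.

finite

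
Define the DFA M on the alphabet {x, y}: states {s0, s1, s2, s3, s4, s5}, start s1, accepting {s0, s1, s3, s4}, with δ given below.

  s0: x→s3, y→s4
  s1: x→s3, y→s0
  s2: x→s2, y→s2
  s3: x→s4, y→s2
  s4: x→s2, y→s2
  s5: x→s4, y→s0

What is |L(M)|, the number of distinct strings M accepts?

7

The useful subgraph on states {s0, s1, s3, s4} is acyclic, so L(M) is finite; the longest accepting path visits 4 useful states, giving maximum string length 3.
Counting accepting paths from s1 by length: 1 of length 0, 2 of length 1, 3 of length 2, 1 of length 3. Total 7.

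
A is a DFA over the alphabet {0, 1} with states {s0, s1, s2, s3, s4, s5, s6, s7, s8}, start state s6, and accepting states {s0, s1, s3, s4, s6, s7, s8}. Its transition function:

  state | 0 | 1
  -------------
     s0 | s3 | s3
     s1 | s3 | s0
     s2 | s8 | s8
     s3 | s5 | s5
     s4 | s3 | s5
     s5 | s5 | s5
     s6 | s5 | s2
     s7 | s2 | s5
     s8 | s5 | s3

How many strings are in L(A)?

The useful subgraph on states {s2, s3, s6, s8} is acyclic, so L(A) is finite; the longest accepting path visits 4 useful states, giving maximum string length 3.
Counting accepting paths from s6 by length: 1 of length 0, 2 of length 2, 2 of length 3. Total 5.

5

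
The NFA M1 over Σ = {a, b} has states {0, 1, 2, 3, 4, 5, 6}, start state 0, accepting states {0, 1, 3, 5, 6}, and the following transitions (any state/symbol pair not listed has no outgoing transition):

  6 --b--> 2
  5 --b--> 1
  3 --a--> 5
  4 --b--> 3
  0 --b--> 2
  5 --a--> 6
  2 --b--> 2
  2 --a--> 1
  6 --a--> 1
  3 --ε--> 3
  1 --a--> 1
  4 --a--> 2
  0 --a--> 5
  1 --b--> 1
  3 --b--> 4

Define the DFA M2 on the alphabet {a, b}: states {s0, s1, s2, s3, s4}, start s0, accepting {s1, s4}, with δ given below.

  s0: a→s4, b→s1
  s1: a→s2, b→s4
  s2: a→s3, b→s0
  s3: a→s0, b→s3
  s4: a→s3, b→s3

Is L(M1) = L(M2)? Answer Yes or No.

No

The empty string ε is accepted by M1 but rejected by M2.
So L(M1) ≠ L(M2).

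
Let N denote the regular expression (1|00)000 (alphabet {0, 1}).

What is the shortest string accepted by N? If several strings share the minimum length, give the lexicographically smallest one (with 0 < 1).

1000

By inspection of the expression, no string of length less than 4 matches, and 1000 is the lexicographically first match of length 4.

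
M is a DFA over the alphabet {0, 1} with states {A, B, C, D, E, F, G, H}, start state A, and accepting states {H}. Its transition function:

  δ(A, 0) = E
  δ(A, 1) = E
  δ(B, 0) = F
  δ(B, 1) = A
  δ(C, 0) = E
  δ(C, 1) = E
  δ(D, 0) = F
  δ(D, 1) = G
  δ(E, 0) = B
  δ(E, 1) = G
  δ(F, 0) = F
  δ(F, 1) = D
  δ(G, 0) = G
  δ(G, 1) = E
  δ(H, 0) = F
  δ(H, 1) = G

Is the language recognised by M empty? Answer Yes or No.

Yes

The states reachable from the start state are {A, B, D, E, F, G}.
None of the accepting states {H} is reachable, so no string is accepted and L(M) = ∅.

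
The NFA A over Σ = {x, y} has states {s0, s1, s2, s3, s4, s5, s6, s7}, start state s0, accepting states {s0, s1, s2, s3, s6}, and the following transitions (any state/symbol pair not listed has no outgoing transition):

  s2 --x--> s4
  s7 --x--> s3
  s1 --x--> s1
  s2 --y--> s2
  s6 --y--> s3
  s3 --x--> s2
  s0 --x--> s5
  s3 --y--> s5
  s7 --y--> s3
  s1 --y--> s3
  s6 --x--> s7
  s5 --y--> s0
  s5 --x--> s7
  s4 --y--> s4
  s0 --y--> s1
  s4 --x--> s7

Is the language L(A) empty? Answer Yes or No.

The empty string ε is accepted: the run s0 ends in the accepting state s0.
Since at least one string is accepted, L(A) is not empty.

No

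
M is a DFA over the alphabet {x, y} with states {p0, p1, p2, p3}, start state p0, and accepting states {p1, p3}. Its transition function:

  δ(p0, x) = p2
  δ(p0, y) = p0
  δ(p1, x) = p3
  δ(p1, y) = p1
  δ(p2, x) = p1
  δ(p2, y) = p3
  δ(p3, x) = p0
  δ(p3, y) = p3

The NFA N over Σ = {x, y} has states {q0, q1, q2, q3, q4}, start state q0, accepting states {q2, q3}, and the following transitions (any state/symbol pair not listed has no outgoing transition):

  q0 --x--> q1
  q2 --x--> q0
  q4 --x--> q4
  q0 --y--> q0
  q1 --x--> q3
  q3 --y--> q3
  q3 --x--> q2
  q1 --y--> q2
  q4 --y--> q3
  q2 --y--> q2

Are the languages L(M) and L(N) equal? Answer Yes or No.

Exploring the product automaton M × N from the start pair (p0, q0), following both machines on each input symbol, reaches 4 state pairs: (p0, q0), (p2, q1), (p1, q3), (p3, q2).
M accepts in {p1, p3} and N accepts in {q2, q3}. In every reachable pair the two components are either both accepting — (p1, q3), (p3, q2) — or both non-accepting, so no string is accepted by exactly one of the machines: L(M) \ L(N) and L(N) \ L(M) are both empty.
Hence every string is accepted by M iff it is accepted by N, and the two languages coincide.

Yes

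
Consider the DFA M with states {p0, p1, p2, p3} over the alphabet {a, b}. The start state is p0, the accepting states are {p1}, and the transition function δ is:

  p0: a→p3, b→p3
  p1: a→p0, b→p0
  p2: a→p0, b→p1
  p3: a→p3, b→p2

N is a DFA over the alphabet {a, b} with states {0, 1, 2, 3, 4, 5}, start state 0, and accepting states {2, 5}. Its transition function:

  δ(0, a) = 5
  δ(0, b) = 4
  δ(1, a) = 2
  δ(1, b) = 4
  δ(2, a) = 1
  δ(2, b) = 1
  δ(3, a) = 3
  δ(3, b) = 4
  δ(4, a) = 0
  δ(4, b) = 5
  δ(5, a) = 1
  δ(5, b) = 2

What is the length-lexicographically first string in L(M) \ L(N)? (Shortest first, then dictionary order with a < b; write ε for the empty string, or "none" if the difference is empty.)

abb

The string abb is accepted by M but not by N.
No shorter string lies in the difference, and abb is the lexicographically first length-3 string in L(M) \ L(N).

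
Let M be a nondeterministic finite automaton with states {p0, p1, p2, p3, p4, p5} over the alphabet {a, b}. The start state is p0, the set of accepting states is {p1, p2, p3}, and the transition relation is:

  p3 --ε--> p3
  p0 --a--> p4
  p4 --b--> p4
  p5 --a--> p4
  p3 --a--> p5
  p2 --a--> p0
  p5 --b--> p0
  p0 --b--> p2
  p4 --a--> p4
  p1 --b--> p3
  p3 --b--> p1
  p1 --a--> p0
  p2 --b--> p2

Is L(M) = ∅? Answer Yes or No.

No

The string b is accepted: the run p0 → p2 ends in the accepting state p2.
Since at least one string is accepted, L(M) is not empty.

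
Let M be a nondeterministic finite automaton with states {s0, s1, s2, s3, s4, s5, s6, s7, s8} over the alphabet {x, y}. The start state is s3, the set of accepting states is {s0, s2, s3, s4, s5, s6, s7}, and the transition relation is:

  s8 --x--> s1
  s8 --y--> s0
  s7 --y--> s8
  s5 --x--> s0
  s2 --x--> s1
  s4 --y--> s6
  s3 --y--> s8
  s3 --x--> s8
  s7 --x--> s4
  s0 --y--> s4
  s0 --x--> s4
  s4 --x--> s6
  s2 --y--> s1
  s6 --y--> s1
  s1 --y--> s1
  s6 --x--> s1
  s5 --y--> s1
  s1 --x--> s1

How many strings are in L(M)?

15

The useful subgraph on states {s0, s3, s4, s6, s8} is acyclic, so L(M) is finite; the longest accepting path visits 5 useful states, giving maximum string length 4.
Counting accepting paths from s3 by length: 1 of length 0, 2 of length 2, 4 of length 3, 8 of length 4. Total 15.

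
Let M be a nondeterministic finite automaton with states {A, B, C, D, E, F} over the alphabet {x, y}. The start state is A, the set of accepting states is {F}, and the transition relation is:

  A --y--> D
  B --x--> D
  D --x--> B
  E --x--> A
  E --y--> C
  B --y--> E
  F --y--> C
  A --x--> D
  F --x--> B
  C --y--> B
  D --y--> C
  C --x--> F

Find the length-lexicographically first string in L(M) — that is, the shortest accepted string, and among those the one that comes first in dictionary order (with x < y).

A breadth-first search from A reaches an accepting state first via the path A → D → C → F on input xyx.
No string of length < 3 is accepted (BFS exhausts all shorter strings without reaching an accepting state), and xyx is the lexicographically least accepting string of length 3.

xyx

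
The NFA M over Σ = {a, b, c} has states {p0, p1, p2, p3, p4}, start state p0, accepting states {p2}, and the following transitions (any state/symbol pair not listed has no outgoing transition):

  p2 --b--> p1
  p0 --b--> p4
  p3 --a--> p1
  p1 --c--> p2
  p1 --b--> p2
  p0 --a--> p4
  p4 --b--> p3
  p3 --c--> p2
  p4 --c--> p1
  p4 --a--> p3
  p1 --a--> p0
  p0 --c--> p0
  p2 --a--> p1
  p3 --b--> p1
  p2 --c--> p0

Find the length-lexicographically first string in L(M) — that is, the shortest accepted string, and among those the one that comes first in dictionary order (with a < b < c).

A breadth-first search from p0 reaches an accepting state first via the path p0 → p4 → p3 → p2 on input aac.
No string of length < 3 is accepted (BFS exhausts all shorter strings without reaching an accepting state), and aac is the lexicographically least accepting string of length 3.

aac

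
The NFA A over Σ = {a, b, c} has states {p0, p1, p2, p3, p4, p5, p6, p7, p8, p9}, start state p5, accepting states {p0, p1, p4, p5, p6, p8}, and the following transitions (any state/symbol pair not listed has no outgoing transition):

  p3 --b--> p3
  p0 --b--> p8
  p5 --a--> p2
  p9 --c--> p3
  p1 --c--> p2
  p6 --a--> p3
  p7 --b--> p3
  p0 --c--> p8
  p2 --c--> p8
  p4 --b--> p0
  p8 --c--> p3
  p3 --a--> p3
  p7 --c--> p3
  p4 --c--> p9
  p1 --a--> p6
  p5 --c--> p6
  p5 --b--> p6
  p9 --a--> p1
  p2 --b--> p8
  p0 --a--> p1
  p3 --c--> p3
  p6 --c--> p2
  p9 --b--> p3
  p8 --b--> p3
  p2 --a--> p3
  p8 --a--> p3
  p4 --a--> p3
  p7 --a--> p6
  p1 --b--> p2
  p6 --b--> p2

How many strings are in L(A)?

The useful subgraph on states {p2, p5, p6, p8} is acyclic, so L(A) is finite; the longest accepting path visits 4 useful states, giving maximum string length 3.
Counting accepting paths from p5 by length: 1 of length 0, 2 of length 1, 2 of length 2, 8 of length 3. Total 13.

13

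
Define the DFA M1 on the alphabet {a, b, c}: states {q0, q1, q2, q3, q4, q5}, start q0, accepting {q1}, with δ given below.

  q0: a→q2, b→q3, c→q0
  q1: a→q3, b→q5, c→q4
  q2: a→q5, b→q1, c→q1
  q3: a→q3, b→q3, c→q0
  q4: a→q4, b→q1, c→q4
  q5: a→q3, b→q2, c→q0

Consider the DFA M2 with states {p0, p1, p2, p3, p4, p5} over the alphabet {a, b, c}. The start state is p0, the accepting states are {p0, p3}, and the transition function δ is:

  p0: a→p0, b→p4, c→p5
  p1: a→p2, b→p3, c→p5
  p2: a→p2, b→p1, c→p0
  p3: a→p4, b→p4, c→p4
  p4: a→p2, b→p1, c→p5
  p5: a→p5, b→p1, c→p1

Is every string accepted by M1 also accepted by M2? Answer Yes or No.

No

The string ab is in L(M1) but not in L(M2).
So L(M1) ⊄ L(M2).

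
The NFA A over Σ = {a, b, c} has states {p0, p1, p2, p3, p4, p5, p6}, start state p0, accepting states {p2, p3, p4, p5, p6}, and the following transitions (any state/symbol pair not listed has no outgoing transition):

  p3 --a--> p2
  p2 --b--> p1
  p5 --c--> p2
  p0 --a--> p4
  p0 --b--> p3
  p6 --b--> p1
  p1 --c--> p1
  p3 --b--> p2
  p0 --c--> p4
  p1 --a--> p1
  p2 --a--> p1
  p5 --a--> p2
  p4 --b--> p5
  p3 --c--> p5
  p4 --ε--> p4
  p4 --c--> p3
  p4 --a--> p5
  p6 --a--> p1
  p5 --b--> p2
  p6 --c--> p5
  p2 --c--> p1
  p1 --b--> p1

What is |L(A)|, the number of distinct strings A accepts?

39

The useful subgraph on states {p0, p2, p3, p4, p5} is acyclic, so L(A) is finite; the longest accepting path visits 5 useful states, giving maximum string length 4.
Counting accepting paths from p0 by length: 3 of length 1, 9 of length 2, 21 of length 3, 6 of length 4. Total 39.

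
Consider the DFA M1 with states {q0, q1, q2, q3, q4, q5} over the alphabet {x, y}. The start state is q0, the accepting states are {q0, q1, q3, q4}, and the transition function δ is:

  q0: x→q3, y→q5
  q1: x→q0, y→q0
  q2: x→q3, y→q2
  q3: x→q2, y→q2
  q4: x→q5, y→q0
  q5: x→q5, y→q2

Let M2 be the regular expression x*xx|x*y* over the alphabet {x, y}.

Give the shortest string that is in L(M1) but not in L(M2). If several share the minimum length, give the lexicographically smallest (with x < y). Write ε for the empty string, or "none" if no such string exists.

xyx

The string xyx is accepted by M1 but not by M2.
No shorter string lies in the difference, and xyx is the lexicographically first length-3 string in L(M1) \ L(M2).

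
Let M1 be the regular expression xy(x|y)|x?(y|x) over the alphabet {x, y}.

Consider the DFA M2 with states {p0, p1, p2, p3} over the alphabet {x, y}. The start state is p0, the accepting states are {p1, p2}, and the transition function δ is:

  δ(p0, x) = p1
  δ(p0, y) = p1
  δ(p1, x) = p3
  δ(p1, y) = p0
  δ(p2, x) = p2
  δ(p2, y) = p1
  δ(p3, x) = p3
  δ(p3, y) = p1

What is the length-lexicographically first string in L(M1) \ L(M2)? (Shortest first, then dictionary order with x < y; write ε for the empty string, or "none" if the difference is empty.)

The string xx is accepted by M1 but not by M2.
No shorter string lies in the difference, and xx is the lexicographically first length-2 string in L(M1) \ L(M2).

xx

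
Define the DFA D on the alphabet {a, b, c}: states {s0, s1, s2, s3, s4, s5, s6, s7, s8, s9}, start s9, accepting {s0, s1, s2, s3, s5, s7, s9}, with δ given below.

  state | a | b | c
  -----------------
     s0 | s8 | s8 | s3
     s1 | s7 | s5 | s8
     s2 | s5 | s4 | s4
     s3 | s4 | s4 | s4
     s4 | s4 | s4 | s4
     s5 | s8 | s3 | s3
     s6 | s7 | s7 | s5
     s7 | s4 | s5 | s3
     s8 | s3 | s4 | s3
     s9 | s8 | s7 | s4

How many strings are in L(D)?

10

The useful subgraph on states {s3, s5, s7, s8, s9} is acyclic, so L(D) is finite; the longest accepting path visits 5 useful states, giving maximum string length 4.
Counting accepting paths from s9 by length: 1 of length 0, 1 of length 1, 4 of length 2, 2 of length 3, 2 of length 4. Total 10.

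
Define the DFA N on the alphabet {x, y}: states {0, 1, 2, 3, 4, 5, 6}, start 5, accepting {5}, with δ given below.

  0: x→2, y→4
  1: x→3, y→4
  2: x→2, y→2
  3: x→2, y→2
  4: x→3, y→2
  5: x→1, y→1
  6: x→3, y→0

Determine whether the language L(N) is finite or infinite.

finite

The useful states (reachable from 5 and able to reach an accepting state) are {5}.
Restricted to these states the transition graph has no cycle, so every accepting path has bounded length and L is finite.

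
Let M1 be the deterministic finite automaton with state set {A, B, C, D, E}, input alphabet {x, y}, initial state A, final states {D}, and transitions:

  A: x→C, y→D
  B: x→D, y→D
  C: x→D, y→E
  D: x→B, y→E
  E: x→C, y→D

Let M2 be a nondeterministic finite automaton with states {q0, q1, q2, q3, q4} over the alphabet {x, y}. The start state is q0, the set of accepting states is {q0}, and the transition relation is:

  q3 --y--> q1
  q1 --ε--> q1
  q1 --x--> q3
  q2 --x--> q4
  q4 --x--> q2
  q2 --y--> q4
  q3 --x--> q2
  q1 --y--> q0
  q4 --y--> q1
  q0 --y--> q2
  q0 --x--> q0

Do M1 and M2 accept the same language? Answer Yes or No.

The string y is accepted by M1 but rejected by M2.
So L(M1) ≠ L(M2).

No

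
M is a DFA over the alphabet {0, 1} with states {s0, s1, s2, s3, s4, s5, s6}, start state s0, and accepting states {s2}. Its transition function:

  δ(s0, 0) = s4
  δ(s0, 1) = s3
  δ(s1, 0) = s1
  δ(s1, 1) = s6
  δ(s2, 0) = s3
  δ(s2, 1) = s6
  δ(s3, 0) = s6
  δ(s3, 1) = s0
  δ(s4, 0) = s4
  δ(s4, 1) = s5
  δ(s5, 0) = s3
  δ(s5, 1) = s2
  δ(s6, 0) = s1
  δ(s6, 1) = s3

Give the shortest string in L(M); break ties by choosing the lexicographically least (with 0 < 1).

A breadth-first search from s0 reaches an accepting state first via the path s0 → s4 → s5 → s2 on input 011.
No string of length < 3 is accepted (BFS exhausts all shorter strings without reaching an accepting state), and 011 is the lexicographically least accepting string of length 3.

011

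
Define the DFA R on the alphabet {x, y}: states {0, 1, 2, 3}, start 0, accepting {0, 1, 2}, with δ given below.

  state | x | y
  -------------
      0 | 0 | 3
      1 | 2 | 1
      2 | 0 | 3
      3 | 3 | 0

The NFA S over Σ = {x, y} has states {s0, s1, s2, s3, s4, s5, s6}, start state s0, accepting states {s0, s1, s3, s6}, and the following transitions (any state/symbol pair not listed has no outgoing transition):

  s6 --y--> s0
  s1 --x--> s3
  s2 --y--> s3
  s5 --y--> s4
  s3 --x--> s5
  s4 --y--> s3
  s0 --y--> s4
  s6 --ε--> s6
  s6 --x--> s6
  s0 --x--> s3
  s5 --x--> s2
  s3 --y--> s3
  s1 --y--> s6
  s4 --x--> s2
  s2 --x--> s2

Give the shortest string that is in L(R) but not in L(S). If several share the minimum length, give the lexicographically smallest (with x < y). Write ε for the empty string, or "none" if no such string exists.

xx

The string xx is accepted by R but not by S.
No shorter string lies in the difference, and xx is the lexicographically first length-2 string in L(R) \ L(S).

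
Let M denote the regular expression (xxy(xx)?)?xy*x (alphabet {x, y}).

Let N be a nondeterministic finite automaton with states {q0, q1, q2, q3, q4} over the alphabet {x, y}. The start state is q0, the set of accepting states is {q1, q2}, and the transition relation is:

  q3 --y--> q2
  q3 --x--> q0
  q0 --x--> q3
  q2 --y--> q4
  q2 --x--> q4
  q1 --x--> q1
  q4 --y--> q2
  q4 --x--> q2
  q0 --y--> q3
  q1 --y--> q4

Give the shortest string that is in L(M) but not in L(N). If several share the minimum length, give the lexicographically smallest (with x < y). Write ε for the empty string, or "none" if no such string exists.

The string xx is accepted by M but not by N.
No shorter string lies in the difference, and xx is the lexicographically first length-2 string in L(M) \ L(N).

xx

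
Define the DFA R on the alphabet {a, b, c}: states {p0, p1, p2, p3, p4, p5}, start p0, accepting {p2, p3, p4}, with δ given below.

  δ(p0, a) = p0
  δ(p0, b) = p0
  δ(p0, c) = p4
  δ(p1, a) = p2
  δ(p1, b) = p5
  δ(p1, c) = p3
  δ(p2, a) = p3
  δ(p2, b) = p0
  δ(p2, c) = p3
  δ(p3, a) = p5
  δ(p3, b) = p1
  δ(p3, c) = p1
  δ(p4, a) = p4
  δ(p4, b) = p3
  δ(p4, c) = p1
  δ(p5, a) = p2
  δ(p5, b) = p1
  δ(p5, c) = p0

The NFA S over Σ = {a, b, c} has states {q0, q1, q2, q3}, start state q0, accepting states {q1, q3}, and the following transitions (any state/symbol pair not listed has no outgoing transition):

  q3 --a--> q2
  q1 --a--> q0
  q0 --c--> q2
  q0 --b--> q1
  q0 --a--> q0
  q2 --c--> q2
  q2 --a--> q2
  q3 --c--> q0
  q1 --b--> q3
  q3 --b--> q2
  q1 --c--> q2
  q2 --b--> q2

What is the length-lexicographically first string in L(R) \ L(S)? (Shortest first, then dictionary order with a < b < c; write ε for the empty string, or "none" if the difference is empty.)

c

The string c is accepted by R but not by S.
No shorter string lies in the difference, and c is the lexicographically first length-1 string in L(R) \ L(S).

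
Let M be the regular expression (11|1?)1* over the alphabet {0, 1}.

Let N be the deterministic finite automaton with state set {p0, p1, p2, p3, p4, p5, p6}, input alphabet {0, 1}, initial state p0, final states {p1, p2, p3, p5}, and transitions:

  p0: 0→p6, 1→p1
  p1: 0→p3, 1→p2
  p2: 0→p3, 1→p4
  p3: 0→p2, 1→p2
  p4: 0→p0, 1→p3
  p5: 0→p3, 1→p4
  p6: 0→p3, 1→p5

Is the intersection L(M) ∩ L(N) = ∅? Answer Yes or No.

The string 1 is accepted by both M and N.
Hence L(M) ∩ L(N) ≠ ∅.

No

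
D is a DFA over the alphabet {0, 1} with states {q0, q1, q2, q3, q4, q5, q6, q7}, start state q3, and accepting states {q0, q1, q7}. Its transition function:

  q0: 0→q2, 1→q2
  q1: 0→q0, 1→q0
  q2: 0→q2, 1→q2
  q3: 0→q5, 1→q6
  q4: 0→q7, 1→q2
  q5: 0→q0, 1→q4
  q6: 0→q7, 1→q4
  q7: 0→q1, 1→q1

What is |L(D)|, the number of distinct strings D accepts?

The useful subgraph on states {q0, q1, q3, q4, q5, q6, q7} is acyclic, so L(D) is finite; the longest accepting path visits 6 useful states, giving maximum string length 5.
Counting accepting paths from q3 by length: 2 of length 2, 4 of length 3, 8 of length 4, 8 of length 5. Total 22.

22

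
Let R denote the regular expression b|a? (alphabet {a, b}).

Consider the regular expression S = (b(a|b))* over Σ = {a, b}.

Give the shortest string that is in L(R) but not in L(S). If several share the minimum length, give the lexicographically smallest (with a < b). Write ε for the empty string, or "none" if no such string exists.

a

The string a is accepted by R but not by S.
No shorter string lies in the difference, and a is the lexicographically first length-1 string in L(R) \ L(S).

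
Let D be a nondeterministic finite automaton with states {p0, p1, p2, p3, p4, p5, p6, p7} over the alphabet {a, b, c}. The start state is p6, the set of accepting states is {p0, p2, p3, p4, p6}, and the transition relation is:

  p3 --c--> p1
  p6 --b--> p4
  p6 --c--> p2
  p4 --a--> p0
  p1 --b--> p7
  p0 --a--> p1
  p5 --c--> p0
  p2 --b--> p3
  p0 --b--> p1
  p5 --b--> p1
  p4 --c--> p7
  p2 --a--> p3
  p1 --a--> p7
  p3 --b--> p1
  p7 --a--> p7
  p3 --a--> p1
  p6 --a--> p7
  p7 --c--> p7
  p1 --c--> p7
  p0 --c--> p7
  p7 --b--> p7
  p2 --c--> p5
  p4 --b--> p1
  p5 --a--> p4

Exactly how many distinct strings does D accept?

The useful subgraph on states {p0, p2, p3, p4, p5, p6} is acyclic, so L(D) is finite; the longest accepting path visits 5 useful states, giving maximum string length 4.
Counting accepting paths from p6 by length: 1 of length 0, 2 of length 1, 3 of length 2, 2 of length 3, 1 of length 4. Total 9.

9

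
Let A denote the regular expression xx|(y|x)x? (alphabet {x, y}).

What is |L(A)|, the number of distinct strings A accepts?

The expression has no Kleene star, so L(A) is finite. Expanding the alternatives gives {x, y, xx, yx}.
That is 2 of length 1, 2 of length 2: 4 strings in all.

4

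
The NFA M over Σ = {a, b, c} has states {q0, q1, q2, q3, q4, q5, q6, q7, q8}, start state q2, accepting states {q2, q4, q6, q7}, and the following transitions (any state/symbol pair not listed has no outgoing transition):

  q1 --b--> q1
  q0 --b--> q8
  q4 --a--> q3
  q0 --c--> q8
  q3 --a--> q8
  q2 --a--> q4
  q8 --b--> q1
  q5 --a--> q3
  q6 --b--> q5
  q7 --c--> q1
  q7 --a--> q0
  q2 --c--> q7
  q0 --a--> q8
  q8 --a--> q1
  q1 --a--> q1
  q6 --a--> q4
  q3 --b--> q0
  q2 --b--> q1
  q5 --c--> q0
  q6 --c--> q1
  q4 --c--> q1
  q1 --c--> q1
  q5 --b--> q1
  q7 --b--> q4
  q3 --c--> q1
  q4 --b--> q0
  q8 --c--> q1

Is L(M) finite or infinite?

finite

The useful states (reachable from q2 and able to reach an accepting state) are {q2, q4, q7}.
Restricted to these states the transition graph has no cycle, so every accepting path has bounded length and L is finite.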